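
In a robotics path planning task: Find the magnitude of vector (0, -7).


|u| = sqrt(0^2 + (-7)^2) = sqrt(49) = 7

7


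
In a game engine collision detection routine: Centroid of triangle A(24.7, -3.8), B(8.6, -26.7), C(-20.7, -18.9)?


Centroid = ((x_A+x_B+x_C)/3, (y_A+y_B+y_C)/3)
= ((24.7+8.6+(-20.7))/3, ((-3.8)+(-26.7)+(-18.9))/3)
= (4.2, -16.4667)

(4.2, -16.4667)


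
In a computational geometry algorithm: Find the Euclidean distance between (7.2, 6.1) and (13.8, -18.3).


dx=6.6, dy=-24.4
d^2 = 6.6^2 + (-24.4)^2 = 638.92
d = sqrt(638.92) = 25.2769

25.2769


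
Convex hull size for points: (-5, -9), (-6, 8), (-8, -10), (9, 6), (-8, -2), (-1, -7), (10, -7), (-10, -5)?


Convex hull vertices (CCW): (-10, -5), (-8, -10), (10, -7), (9, 6), (-6, 8)
Count = 5

5


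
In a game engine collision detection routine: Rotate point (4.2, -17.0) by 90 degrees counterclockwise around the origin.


90° CCW: (x,y) -> (-y, x)
(4.2,-17) -> (17, 4.2)

(17, 4.2)


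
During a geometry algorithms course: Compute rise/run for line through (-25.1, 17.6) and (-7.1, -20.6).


slope = (y2-y1)/(x2-x1) = ((-20.6)-17.6)/((-7.1)-(-25.1)) = (-38.2)/18 = -2.1222

-2.1222


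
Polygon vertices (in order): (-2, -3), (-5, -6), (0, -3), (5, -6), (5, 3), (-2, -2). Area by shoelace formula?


Shoelace sum: ((-2)*(-6) - (-5)*(-3)) + ((-5)*(-3) - 0*(-6)) + (0*(-6) - 5*(-3)) + (5*3 - 5*(-6)) + (5*(-2) - (-2)*3) + ((-2)*(-3) - (-2)*(-2))
= 70
Area = |70|/2 = 35

35


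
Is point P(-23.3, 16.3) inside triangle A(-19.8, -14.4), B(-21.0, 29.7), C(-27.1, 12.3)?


Cross products: AB x AP = 117.51, BC x BP = 41.72, CA x CP = 130.66
All same sign? yes

Yes, inside


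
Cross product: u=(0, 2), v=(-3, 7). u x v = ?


u x v = u_x*v_y - u_y*v_x = 0*7 - 2*(-3)
= 0 - (-6) = 6

6


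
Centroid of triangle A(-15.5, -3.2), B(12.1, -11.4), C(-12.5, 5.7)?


Centroid = ((x_A+x_B+x_C)/3, (y_A+y_B+y_C)/3)
= (((-15.5)+12.1+(-12.5))/3, ((-3.2)+(-11.4)+5.7)/3)
= (-5.3, -2.9667)

(-5.3, -2.9667)


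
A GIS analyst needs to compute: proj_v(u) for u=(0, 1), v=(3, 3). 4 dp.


u.v = 3, |v| = sqrt(18) = 4.2426
Scalar projection = u.v / |v| = 3 / sqrt(18) = 0.7071

0.7071


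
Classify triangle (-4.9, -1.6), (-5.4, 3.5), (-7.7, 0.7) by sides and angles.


Side lengths squared: AB^2=26.26, BC^2=13.13, CA^2=13.13
Sorted: [13.13, 13.13, 26.26]
By sides: Isosceles, By angles: Right

Isosceles, Right


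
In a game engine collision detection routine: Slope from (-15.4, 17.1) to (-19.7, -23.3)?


slope = (y2-y1)/(x2-x1) = ((-23.3)-17.1)/((-19.7)-(-15.4)) = (-40.4)/(-4.3) = 9.3953

9.3953


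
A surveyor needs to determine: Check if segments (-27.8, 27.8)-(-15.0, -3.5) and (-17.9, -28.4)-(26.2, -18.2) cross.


Cross products: d1=2579.4, d2=1068.51, d3=-409.49, d4=1101.4
d1*d2 < 0 and d3*d4 < 0? no

No, they don't intersect


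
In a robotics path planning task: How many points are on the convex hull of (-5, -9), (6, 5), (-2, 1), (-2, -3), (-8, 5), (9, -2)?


Convex hull vertices (CCW): (-8, 5), (-5, -9), (9, -2), (6, 5)
Count = 4

4


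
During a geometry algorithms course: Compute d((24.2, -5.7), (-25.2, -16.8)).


dx=-49.4, dy=-11.1
d^2 = (-49.4)^2 + (-11.1)^2 = 2563.57
d = sqrt(2563.57) = 50.6317

50.6317


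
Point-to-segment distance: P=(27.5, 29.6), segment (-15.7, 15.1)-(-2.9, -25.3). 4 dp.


Project P onto AB: t = 0 (clamped to [0,1])
Closest point on segment: (-15.7, 15.1)
Distance: 45.5685

45.5685


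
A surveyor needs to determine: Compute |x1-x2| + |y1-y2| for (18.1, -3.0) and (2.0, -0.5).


|18.1-2| + |(-3)-(-0.5)| = 16.1 + 2.5 = 18.6

18.6


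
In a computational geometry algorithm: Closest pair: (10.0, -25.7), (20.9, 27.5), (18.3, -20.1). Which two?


d(P0,P1) = 54.3052, d(P0,P2) = 10.0125, d(P1,P2) = 47.671
Closest: P0 and P2

Closest pair: (10.0, -25.7) and (18.3, -20.1), distance = 10.0125


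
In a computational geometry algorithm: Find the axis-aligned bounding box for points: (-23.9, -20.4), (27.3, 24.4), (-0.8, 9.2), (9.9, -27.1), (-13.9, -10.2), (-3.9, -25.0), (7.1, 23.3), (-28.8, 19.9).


x range: [-28.8, 27.3]
y range: [-27.1, 24.4]
Bounding box: (-28.8,-27.1) to (27.3,24.4)

(-28.8,-27.1) to (27.3,24.4)


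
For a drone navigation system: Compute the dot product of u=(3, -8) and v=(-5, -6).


u . v = u_x*v_x + u_y*v_y = 3*(-5) + (-8)*(-6)
= (-15) + 48 = 33

33


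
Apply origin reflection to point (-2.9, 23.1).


Reflection over origin: (x,y) -> (-x,-y)
(-2.9, 23.1) -> (2.9, -23.1)

(2.9, -23.1)


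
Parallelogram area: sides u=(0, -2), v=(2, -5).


|u x v| = |0*(-5) - (-2)*2|
= |0 - (-4)| = 4

4


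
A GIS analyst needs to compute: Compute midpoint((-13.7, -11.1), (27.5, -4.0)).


M = (((-13.7)+27.5)/2, ((-11.1)+(-4))/2)
= (6.9, -7.55)

(6.9, -7.55)


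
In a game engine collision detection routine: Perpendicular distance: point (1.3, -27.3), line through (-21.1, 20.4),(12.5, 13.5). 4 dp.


|cross product| = 1448.16
|line direction| = sqrt(1176.57) = 34.3012
Distance = 1448.16/sqrt(1176.57) = 42.219

42.219


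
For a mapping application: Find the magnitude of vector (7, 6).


|u| = sqrt(7^2 + 6^2) = sqrt(85) = 9.2195

9.2195


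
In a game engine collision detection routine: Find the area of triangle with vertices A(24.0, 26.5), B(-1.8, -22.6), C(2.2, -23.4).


Area = |x_A(y_B-y_C) + x_B(y_C-y_A) + x_C(y_A-y_B)|/2
= |19.2 + 89.82 + 108.02|/2
= 217.04/2 = 108.52

108.52


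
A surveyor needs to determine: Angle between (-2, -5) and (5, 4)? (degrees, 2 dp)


u.v = -30, |u| = sqrt(29) = 5.3852, |v| = sqrt(41) = 6.4031
cos(theta) = u.v/(|u||v|) = -30/sqrt(1189) = -0.870022
theta = acos(-0.870022) = 150.46 degrees

150.46 degrees


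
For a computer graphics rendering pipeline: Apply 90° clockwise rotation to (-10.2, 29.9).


90° CW: (x,y) -> (y, -x)
(-10.2,29.9) -> (29.9, 10.2)

(29.9, 10.2)


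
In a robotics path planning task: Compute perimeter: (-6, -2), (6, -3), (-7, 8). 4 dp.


Sides: (-6, -2)->(6, -3): sqrt(145) = 12.041595, (6, -3)->(-7, 8): sqrt(290) = 17.029386, (-7, 8)->(-6, -2): sqrt(101) = 10.049876
Sum = 39.120857
Perimeter = 39.1209

39.1209


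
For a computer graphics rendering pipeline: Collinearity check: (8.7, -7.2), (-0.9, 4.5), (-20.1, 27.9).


Cross product: ((-0.9)-8.7)*(27.9-(-7.2)) - (4.5-(-7.2))*((-20.1)-8.7)
= 0

Yes, collinear


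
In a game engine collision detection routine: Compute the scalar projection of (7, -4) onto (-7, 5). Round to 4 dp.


u.v = -69, |v| = sqrt(74) = 8.6023
Scalar projection = u.v / |v| = -69 / sqrt(74) = -8.0211

-8.0211


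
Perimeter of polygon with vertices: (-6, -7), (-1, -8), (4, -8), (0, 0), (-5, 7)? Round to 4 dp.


Sides: (-6, -7)->(-1, -8): sqrt(26) = 5.09902, (-1, -8)->(4, -8): sqrt(25) = 5, (4, -8)->(0, 0): sqrt(80) = 8.944272, (0, 0)->(-5, 7): sqrt(74) = 8.602325, (-5, 7)->(-6, -7): sqrt(197) = 14.035669
Sum = 41.681286
Perimeter = 41.6813

41.6813


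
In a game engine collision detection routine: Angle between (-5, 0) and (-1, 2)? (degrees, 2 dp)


u.v = 5, |u| = sqrt(25) = 5, |v| = sqrt(5) = 2.2361
cos(theta) = u.v/(|u||v|) = 5/sqrt(125) = 0.447214
theta = acos(0.447214) = 63.43 degrees

63.43 degrees


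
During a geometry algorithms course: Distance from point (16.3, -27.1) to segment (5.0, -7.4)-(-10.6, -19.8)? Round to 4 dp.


Project P onto AB: t = 0.1712 (clamped to [0,1])
Closest point on segment: (2.3288, -9.5233)
Distance: 22.453

22.453


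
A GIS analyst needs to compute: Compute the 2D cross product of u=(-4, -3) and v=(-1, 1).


u x v = u_x*v_y - u_y*v_x = (-4)*1 - (-3)*(-1)
= (-4) - 3 = -7

-7


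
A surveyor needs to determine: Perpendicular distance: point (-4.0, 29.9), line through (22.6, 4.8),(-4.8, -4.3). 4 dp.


|cross product| = 929.8
|line direction| = sqrt(833.57) = 28.8716
Distance = 929.8/sqrt(833.57) = 32.2046

32.2046


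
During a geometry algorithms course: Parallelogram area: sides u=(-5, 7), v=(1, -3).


|u x v| = |(-5)*(-3) - 7*1|
= |15 - 7| = 8

8


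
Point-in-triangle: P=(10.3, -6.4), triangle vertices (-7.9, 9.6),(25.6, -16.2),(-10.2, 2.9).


Cross products: AB x AP = -66.44, BC x BP = -58.61, CA x CP = -158.74
All same sign? yes

Yes, inside


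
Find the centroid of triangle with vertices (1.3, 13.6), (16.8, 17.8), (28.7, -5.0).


Centroid = ((x_A+x_B+x_C)/3, (y_A+y_B+y_C)/3)
= ((1.3+16.8+28.7)/3, (13.6+17.8+(-5))/3)
= (15.6, 8.8)

(15.6, 8.8)


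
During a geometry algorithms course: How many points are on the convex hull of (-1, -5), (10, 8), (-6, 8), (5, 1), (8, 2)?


Convex hull vertices (CCW): (-6, 8), (-1, -5), (8, 2), (10, 8)
Count = 4

4


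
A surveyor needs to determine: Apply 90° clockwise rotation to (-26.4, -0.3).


90° CW: (x,y) -> (y, -x)
(-26.4,-0.3) -> (-0.3, 26.4)

(-0.3, 26.4)


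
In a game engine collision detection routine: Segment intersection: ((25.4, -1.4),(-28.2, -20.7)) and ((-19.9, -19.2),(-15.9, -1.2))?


Cross products: d1=-744.2, d2=143.4, d3=79.79, d4=-807.81
d1*d2 < 0 and d3*d4 < 0? yes

Yes, they intersect


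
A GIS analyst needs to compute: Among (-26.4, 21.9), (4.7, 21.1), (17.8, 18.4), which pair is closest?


d(P0,P1) = 31.1103, d(P0,P2) = 44.3384, d(P1,P2) = 13.3754
Closest: P1 and P2

Closest pair: (4.7, 21.1) and (17.8, 18.4), distance = 13.3754


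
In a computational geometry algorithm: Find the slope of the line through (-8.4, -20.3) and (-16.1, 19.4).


slope = (y2-y1)/(x2-x1) = (19.4-(-20.3))/((-16.1)-(-8.4)) = 39.7/(-7.7) = -5.1558

-5.1558


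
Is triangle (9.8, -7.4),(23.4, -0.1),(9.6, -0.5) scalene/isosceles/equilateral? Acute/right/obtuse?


Side lengths squared: AB^2=238.25, BC^2=190.6, CA^2=47.65
Sorted: [47.65, 190.6, 238.25]
By sides: Scalene, By angles: Right

Scalene, Right


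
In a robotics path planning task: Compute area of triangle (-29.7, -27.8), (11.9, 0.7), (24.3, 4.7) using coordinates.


Area = |x_A(y_B-y_C) + x_B(y_C-y_A) + x_C(y_A-y_B)|/2
= |118.8 + 386.75 + (-692.55)|/2
= 187/2 = 93.5

93.5


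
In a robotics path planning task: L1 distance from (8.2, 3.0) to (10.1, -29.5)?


|8.2-10.1| + |3-(-29.5)| = 1.9 + 32.5 = 34.4

34.4


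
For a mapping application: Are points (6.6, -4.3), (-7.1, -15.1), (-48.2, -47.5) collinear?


Cross product: ((-7.1)-6.6)*((-47.5)-(-4.3)) - ((-15.1)-(-4.3))*((-48.2)-6.6)
= 0

Yes, collinear


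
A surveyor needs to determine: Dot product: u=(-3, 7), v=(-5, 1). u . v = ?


u . v = u_x*v_x + u_y*v_y = (-3)*(-5) + 7*1
= 15 + 7 = 22

22


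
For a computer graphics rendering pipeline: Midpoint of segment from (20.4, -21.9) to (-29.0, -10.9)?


M = ((20.4+(-29))/2, ((-21.9)+(-10.9))/2)
= (-4.3, -16.4)

(-4.3, -16.4)


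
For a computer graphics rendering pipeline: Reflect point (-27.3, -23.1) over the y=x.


Reflection over y=x: (x,y) -> (y,x)
(-27.3, -23.1) -> (-23.1, -27.3)

(-23.1, -27.3)


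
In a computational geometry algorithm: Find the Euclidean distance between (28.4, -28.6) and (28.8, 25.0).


dx=0.4, dy=53.6
d^2 = 0.4^2 + 53.6^2 = 2873.12
d = sqrt(2873.12) = 53.6015

53.6015


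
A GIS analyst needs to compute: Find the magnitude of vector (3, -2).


|u| = sqrt(3^2 + (-2)^2) = sqrt(13) = 3.6056

3.6056


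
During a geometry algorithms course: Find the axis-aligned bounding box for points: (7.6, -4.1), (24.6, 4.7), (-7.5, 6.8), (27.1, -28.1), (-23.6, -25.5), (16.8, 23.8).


x range: [-23.6, 27.1]
y range: [-28.1, 23.8]
Bounding box: (-23.6,-28.1) to (27.1,23.8)

(-23.6,-28.1) to (27.1,23.8)


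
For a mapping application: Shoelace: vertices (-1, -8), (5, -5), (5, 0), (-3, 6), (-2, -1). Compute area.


Shoelace sum: ((-1)*(-5) - 5*(-8)) + (5*0 - 5*(-5)) + (5*6 - (-3)*0) + ((-3)*(-1) - (-2)*6) + ((-2)*(-8) - (-1)*(-1))
= 130
Area = |130|/2 = 65

65


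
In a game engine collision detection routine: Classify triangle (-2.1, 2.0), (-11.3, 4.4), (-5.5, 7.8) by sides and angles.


Side lengths squared: AB^2=90.4, BC^2=45.2, CA^2=45.2
Sorted: [45.2, 45.2, 90.4]
By sides: Isosceles, By angles: Right

Isosceles, Right


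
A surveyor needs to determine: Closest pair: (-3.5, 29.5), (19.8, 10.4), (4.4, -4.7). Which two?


d(P0,P1) = 30.1281, d(P0,P2) = 35.1006, d(P1,P2) = 21.5678
Closest: P1 and P2

Closest pair: (19.8, 10.4) and (4.4, -4.7), distance = 21.5678


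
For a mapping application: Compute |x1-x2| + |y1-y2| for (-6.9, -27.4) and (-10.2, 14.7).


|(-6.9)-(-10.2)| + |(-27.4)-14.7| = 3.3 + 42.1 = 45.4

45.4


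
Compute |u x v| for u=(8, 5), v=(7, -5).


|u x v| = |8*(-5) - 5*7|
= |(-40) - 35| = 75

75


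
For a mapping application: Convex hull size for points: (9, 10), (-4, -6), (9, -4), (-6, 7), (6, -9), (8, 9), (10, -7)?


Convex hull vertices (CCW): (-6, 7), (-4, -6), (6, -9), (10, -7), (9, 10)
Count = 5

5


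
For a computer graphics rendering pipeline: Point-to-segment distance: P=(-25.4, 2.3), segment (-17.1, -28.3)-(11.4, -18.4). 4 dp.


Project P onto AB: t = 0.0729 (clamped to [0,1])
Closest point on segment: (-15.0213, -27.5779)
Distance: 31.6292

31.6292


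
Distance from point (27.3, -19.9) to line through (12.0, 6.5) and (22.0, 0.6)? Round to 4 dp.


|cross product| = 173.73
|line direction| = sqrt(134.81) = 11.6108
Distance = 173.73/sqrt(134.81) = 14.9628

14.9628


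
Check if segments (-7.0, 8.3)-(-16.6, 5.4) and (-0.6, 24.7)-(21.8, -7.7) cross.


Cross products: d1=-574.72, d2=-950.72, d3=-138.88, d4=237.12
d1*d2 < 0 and d3*d4 < 0? no

No, they don't intersect


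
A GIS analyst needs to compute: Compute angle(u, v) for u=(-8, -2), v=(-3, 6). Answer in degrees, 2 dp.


u.v = 12, |u| = sqrt(68) = 8.2462, |v| = sqrt(45) = 6.7082
cos(theta) = u.v/(|u||v|) = 12/sqrt(3060) = 0.21693
theta = acos(0.21693) = 77.47 degrees

77.47 degrees


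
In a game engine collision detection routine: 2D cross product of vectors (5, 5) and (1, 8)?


u x v = u_x*v_y - u_y*v_x = 5*8 - 5*1
= 40 - 5 = 35

35


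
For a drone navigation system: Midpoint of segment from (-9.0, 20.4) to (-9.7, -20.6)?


M = (((-9)+(-9.7))/2, (20.4+(-20.6))/2)
= (-9.35, -0.1)

(-9.35, -0.1)


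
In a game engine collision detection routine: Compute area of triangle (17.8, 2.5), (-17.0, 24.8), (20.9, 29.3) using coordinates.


Area = |x_A(y_B-y_C) + x_B(y_C-y_A) + x_C(y_A-y_B)|/2
= |(-80.1) + (-455.6) + (-466.07)|/2
= 1001.77/2 = 500.885

500.885


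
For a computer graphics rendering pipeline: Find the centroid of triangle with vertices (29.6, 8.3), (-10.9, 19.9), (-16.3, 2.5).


Centroid = ((x_A+x_B+x_C)/3, (y_A+y_B+y_C)/3)
= ((29.6+(-10.9)+(-16.3))/3, (8.3+19.9+2.5)/3)
= (0.8, 10.2333)

(0.8, 10.2333)


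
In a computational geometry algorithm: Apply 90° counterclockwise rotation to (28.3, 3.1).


90° CCW: (x,y) -> (-y, x)
(28.3,3.1) -> (-3.1, 28.3)

(-3.1, 28.3)


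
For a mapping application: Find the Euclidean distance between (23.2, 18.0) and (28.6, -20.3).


dx=5.4, dy=-38.3
d^2 = 5.4^2 + (-38.3)^2 = 1496.05
d = sqrt(1496.05) = 38.6788

38.6788


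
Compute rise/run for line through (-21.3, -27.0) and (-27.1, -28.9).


slope = (y2-y1)/(x2-x1) = ((-28.9)-(-27))/((-27.1)-(-21.3)) = (-1.9)/(-5.8) = 0.3276

0.3276


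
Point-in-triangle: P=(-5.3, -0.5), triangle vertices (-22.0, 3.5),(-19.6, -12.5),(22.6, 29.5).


Cross products: AB x AP = 257.6, BC x BP = -94.2, CA x CP = 612.6
All same sign? no

No, outside


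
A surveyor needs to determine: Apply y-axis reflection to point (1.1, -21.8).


Reflection over y-axis: (x,y) -> (-x,y)
(1.1, -21.8) -> (-1.1, -21.8)

(-1.1, -21.8)


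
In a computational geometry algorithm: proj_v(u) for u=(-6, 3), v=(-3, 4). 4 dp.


u.v = 30, |v| = sqrt(25) = 5
Scalar projection = u.v / |v| = 30 / sqrt(25) = 6

6


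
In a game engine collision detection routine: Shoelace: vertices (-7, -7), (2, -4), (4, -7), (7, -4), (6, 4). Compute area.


Shoelace sum: ((-7)*(-4) - 2*(-7)) + (2*(-7) - 4*(-4)) + (4*(-4) - 7*(-7)) + (7*4 - 6*(-4)) + (6*(-7) - (-7)*4)
= 115
Area = |115|/2 = 57.5

57.5


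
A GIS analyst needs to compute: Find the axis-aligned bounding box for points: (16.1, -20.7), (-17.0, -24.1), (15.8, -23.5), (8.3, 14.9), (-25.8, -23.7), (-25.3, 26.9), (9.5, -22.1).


x range: [-25.8, 16.1]
y range: [-24.1, 26.9]
Bounding box: (-25.8,-24.1) to (16.1,26.9)

(-25.8,-24.1) to (16.1,26.9)


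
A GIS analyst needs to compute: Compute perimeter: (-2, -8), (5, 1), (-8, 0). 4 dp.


Sides: (-2, -8)->(5, 1): sqrt(130) = 11.401754, (5, 1)->(-8, 0): sqrt(170) = 13.038405, (-8, 0)->(-2, -8): sqrt(100) = 10
Sum = 34.440159
Perimeter = 34.4402

34.4402


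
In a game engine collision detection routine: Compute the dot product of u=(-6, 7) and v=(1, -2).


u . v = u_x*v_x + u_y*v_y = (-6)*1 + 7*(-2)
= (-6) + (-14) = -20

-20


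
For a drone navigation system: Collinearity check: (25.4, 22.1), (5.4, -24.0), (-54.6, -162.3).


Cross product: (5.4-25.4)*((-162.3)-22.1) - ((-24)-22.1)*((-54.6)-25.4)
= 0

Yes, collinear


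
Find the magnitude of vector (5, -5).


|u| = sqrt(5^2 + (-5)^2) = sqrt(50) = 7.0711

7.0711


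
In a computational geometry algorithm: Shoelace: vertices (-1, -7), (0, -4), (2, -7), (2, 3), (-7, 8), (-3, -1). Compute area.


Shoelace sum: ((-1)*(-4) - 0*(-7)) + (0*(-7) - 2*(-4)) + (2*3 - 2*(-7)) + (2*8 - (-7)*3) + ((-7)*(-1) - (-3)*8) + ((-3)*(-7) - (-1)*(-1))
= 120
Area = |120|/2 = 60

60


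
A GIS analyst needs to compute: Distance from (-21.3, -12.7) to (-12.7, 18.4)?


dx=8.6, dy=31.1
d^2 = 8.6^2 + 31.1^2 = 1041.17
d = sqrt(1041.17) = 32.2672

32.2672


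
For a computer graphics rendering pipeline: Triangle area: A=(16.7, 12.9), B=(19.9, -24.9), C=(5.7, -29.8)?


Area = |x_A(y_B-y_C) + x_B(y_C-y_A) + x_C(y_A-y_B)|/2
= |81.83 + (-849.73) + 215.46|/2
= 552.44/2 = 276.22

276.22


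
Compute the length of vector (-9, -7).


|u| = sqrt((-9)^2 + (-7)^2) = sqrt(130) = 11.4018

11.4018


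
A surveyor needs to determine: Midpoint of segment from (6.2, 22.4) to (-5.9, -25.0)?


M = ((6.2+(-5.9))/2, (22.4+(-25))/2)
= (0.15, -1.3)

(0.15, -1.3)


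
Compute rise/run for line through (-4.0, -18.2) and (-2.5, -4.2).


slope = (y2-y1)/(x2-x1) = ((-4.2)-(-18.2))/((-2.5)-(-4)) = 14/1.5 = 9.3333

9.3333


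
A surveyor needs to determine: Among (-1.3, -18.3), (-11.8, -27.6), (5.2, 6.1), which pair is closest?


d(P0,P1) = 14.0264, d(P0,P2) = 25.2509, d(P1,P2) = 37.7451
Closest: P0 and P1

Closest pair: (-1.3, -18.3) and (-11.8, -27.6), distance = 14.0264


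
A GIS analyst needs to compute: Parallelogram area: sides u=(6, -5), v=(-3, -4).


|u x v| = |6*(-4) - (-5)*(-3)|
= |(-24) - 15| = 39

39


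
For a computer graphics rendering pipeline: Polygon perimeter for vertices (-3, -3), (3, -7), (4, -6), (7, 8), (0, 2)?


Sides: (-3, -3)->(3, -7): sqrt(52) = 7.211103, (3, -7)->(4, -6): sqrt(2) = 1.414214, (4, -6)->(7, 8): sqrt(205) = 14.317821, (7, 8)->(0, 2): sqrt(85) = 9.219544, (0, 2)->(-3, -3): sqrt(34) = 5.830952
Sum = 37.993634
Perimeter = 37.9936

37.9936


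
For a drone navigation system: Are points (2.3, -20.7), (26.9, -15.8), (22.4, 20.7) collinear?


Cross product: (26.9-2.3)*(20.7-(-20.7)) - ((-15.8)-(-20.7))*(22.4-2.3)
= 919.95

No, not collinear


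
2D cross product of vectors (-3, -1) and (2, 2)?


u x v = u_x*v_y - u_y*v_x = (-3)*2 - (-1)*2
= (-6) - (-2) = -4

-4


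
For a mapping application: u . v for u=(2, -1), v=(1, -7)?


u . v = u_x*v_x + u_y*v_y = 2*1 + (-1)*(-7)
= 2 + 7 = 9

9


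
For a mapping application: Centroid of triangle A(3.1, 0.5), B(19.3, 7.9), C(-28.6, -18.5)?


Centroid = ((x_A+x_B+x_C)/3, (y_A+y_B+y_C)/3)
= ((3.1+19.3+(-28.6))/3, (0.5+7.9+(-18.5))/3)
= (-2.0667, -3.3667)

(-2.0667, -3.3667)


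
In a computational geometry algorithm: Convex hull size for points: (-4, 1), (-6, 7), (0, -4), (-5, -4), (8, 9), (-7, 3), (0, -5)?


Convex hull vertices (CCW): (-7, 3), (-5, -4), (0, -5), (8, 9), (-6, 7)
Count = 5

5


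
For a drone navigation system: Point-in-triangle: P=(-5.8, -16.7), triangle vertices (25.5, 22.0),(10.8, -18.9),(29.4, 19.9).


Cross products: AB x AP = -711.28, BC x BP = 685, CA x CP = 216.66
All same sign? no

No, outside


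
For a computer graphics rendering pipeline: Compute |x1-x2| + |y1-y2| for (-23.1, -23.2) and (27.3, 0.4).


|(-23.1)-27.3| + |(-23.2)-0.4| = 50.4 + 23.6 = 74

74


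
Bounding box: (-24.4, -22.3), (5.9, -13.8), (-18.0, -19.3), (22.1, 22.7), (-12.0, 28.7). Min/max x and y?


x range: [-24.4, 22.1]
y range: [-22.3, 28.7]
Bounding box: (-24.4,-22.3) to (22.1,28.7)

(-24.4,-22.3) to (22.1,28.7)


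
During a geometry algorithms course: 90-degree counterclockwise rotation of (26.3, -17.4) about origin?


90° CCW: (x,y) -> (-y, x)
(26.3,-17.4) -> (17.4, 26.3)

(17.4, 26.3)


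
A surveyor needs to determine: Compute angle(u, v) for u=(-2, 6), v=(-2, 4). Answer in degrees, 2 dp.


u.v = 28, |u| = sqrt(40) = 6.3246, |v| = sqrt(20) = 4.4721
cos(theta) = u.v/(|u||v|) = 28/sqrt(800) = 0.989949
theta = acos(0.989949) = 8.13 degrees

8.13 degrees


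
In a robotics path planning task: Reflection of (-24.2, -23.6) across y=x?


Reflection over y=x: (x,y) -> (y,x)
(-24.2, -23.6) -> (-23.6, -24.2)

(-23.6, -24.2)


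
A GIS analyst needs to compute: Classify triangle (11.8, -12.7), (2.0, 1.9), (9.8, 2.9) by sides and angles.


Side lengths squared: AB^2=309.2, BC^2=61.84, CA^2=247.36
Sorted: [61.84, 247.36, 309.2]
By sides: Scalene, By angles: Right

Scalene, Right


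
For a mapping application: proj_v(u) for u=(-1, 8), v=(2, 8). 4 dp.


u.v = 62, |v| = sqrt(68) = 8.2462
Scalar projection = u.v / |v| = 62 / sqrt(68) = 7.5186

7.5186


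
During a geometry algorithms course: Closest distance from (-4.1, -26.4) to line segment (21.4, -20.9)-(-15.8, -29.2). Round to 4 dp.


Project P onto AB: t = 0.6844 (clamped to [0,1])
Closest point on segment: (-4.0597, -26.5805)
Distance: 0.185

0.185


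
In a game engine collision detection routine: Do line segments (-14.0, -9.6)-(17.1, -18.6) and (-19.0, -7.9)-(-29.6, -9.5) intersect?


Cross products: d1=26.02, d2=171.18, d3=7.87, d4=-137.29
d1*d2 < 0 and d3*d4 < 0? no

No, they don't intersect


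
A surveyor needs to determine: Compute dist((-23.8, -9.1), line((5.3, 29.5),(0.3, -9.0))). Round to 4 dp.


|cross product| = 927.35
|line direction| = sqrt(1507.25) = 38.8233
Distance = 927.35/sqrt(1507.25) = 23.8864

23.8864


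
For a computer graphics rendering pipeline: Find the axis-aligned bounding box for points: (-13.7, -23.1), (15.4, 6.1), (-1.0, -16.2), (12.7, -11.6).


x range: [-13.7, 15.4]
y range: [-23.1, 6.1]
Bounding box: (-13.7,-23.1) to (15.4,6.1)

(-13.7,-23.1) to (15.4,6.1)


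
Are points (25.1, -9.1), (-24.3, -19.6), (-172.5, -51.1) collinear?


Cross product: ((-24.3)-25.1)*((-51.1)-(-9.1)) - ((-19.6)-(-9.1))*((-172.5)-25.1)
= 0

Yes, collinear


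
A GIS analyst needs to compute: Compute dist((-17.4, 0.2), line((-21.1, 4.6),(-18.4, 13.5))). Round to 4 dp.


|cross product| = 44.81
|line direction| = sqrt(86.5) = 9.3005
Distance = 44.81/sqrt(86.5) = 4.818

4.818


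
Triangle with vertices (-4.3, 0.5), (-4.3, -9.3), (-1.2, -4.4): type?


Side lengths squared: AB^2=96.04, BC^2=33.62, CA^2=33.62
Sorted: [33.62, 33.62, 96.04]
By sides: Isosceles, By angles: Obtuse

Isosceles, Obtuse


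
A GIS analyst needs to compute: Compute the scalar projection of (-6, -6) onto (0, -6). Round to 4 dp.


u.v = 36, |v| = sqrt(36) = 6
Scalar projection = u.v / |v| = 36 / sqrt(36) = 6

6


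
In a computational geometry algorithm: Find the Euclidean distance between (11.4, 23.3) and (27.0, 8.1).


dx=15.6, dy=-15.2
d^2 = 15.6^2 + (-15.2)^2 = 474.4
d = sqrt(474.4) = 21.7807

21.7807


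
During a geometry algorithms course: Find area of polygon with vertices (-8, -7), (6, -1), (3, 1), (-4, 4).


Shoelace sum: ((-8)*(-1) - 6*(-7)) + (6*1 - 3*(-1)) + (3*4 - (-4)*1) + ((-4)*(-7) - (-8)*4)
= 135
Area = |135|/2 = 67.5

67.5


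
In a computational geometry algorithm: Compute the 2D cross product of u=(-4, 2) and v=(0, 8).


u x v = u_x*v_y - u_y*v_x = (-4)*8 - 2*0
= (-32) - 0 = -32

-32


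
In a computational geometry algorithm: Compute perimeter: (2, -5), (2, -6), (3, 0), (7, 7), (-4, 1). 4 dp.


Sides: (2, -5)->(2, -6): sqrt(1) = 1, (2, -6)->(3, 0): sqrt(37) = 6.082763, (3, 0)->(7, 7): sqrt(65) = 8.062258, (7, 7)->(-4, 1): sqrt(157) = 12.529964, (-4, 1)->(2, -5): sqrt(72) = 8.485281
Sum = 36.160266
Perimeter = 36.1603

36.1603


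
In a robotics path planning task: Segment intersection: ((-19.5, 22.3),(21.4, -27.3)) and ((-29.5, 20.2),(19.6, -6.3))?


Cross products: d1=368.11, d2=-983.4, d3=-581.89, d4=769.62
d1*d2 < 0 and d3*d4 < 0? yes

Yes, they intersect


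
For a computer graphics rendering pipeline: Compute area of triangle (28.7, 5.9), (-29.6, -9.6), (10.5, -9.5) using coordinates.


Area = |x_A(y_B-y_C) + x_B(y_C-y_A) + x_C(y_A-y_B)|/2
= |(-2.87) + 455.84 + 162.75|/2
= 615.72/2 = 307.86

307.86


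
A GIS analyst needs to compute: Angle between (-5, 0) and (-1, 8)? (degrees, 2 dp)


u.v = 5, |u| = sqrt(25) = 5, |v| = sqrt(65) = 8.0623
cos(theta) = u.v/(|u||v|) = 5/sqrt(1625) = 0.124035
theta = acos(0.124035) = 82.87 degrees

82.87 degrees


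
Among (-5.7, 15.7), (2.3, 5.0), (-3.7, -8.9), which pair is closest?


d(P0,P1) = 13.36, d(P0,P2) = 24.6812, d(P1,P2) = 15.1397
Closest: P0 and P1

Closest pair: (-5.7, 15.7) and (2.3, 5.0), distance = 13.36


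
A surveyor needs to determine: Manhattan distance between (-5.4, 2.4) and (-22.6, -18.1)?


|(-5.4)-(-22.6)| + |2.4-(-18.1)| = 17.2 + 20.5 = 37.7

37.7


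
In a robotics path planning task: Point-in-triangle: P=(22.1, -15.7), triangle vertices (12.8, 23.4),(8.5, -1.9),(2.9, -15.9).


Cross products: AB x AP = 403.42, BC x BP = 267.68, CA x CP = -752.58
All same sign? no

No, outside


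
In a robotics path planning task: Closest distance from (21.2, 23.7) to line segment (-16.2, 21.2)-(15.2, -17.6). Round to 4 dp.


Project P onto AB: t = 0.4324 (clamped to [0,1])
Closest point on segment: (-2.6216, 4.4217)
Distance: 30.6452

30.6452


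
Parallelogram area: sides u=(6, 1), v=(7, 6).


|u x v| = |6*6 - 1*7|
= |36 - 7| = 29

29


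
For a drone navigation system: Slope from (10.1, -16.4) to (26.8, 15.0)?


slope = (y2-y1)/(x2-x1) = (15-(-16.4))/(26.8-10.1) = 31.4/16.7 = 1.8802

1.8802


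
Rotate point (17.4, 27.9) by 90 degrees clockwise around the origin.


90° CW: (x,y) -> (y, -x)
(17.4,27.9) -> (27.9, -17.4)

(27.9, -17.4)


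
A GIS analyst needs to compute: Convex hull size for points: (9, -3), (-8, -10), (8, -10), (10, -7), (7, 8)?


Convex hull vertices (CCW): (-8, -10), (8, -10), (10, -7), (7, 8)
Count = 4

4


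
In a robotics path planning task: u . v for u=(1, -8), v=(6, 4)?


u . v = u_x*v_x + u_y*v_y = 1*6 + (-8)*4
= 6 + (-32) = -26

-26


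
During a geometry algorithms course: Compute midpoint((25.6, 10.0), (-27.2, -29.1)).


M = ((25.6+(-27.2))/2, (10+(-29.1))/2)
= (-0.8, -9.55)

(-0.8, -9.55)


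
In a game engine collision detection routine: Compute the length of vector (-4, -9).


|u| = sqrt((-4)^2 + (-9)^2) = sqrt(97) = 9.8489

9.8489


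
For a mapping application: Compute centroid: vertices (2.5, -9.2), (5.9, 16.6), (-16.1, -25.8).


Centroid = ((x_A+x_B+x_C)/3, (y_A+y_B+y_C)/3)
= ((2.5+5.9+(-16.1))/3, ((-9.2)+16.6+(-25.8))/3)
= (-2.5667, -6.1333)

(-2.5667, -6.1333)


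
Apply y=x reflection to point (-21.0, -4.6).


Reflection over y=x: (x,y) -> (y,x)
(-21, -4.6) -> (-4.6, -21)

(-4.6, -21)


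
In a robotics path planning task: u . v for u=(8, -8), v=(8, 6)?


u . v = u_x*v_x + u_y*v_y = 8*8 + (-8)*6
= 64 + (-48) = 16

16


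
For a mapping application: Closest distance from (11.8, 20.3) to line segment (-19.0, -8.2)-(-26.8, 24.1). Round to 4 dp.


Project P onto AB: t = 0.6162 (clamped to [0,1])
Closest point on segment: (-23.806, 11.7017)
Distance: 36.6295

36.6295


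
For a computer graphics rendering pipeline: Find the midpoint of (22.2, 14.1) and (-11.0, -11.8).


M = ((22.2+(-11))/2, (14.1+(-11.8))/2)
= (5.6, 1.15)

(5.6, 1.15)


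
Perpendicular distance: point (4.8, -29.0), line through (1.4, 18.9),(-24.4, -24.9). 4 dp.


|cross product| = 1384.74
|line direction| = sqrt(2584.08) = 50.8338
Distance = 1384.74/sqrt(2584.08) = 27.2405

27.2405


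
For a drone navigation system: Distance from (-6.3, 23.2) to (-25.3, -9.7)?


dx=-19, dy=-32.9
d^2 = (-19)^2 + (-32.9)^2 = 1443.41
d = sqrt(1443.41) = 37.9922

37.9922


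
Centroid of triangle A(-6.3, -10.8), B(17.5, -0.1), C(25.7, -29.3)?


Centroid = ((x_A+x_B+x_C)/3, (y_A+y_B+y_C)/3)
= (((-6.3)+17.5+25.7)/3, ((-10.8)+(-0.1)+(-29.3))/3)
= (12.3, -13.4)

(12.3, -13.4)


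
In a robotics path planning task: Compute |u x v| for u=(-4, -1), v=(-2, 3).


|u x v| = |(-4)*3 - (-1)*(-2)|
= |(-12) - 2| = 14

14


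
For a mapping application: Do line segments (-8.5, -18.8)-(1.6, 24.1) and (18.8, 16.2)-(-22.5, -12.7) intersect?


Cross products: d1=656.53, d2=-823.35, d3=-817.67, d4=662.21
d1*d2 < 0 and d3*d4 < 0? yes

Yes, they intersect


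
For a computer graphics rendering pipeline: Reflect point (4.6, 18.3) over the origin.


Reflection over origin: (x,y) -> (-x,-y)
(4.6, 18.3) -> (-4.6, -18.3)

(-4.6, -18.3)


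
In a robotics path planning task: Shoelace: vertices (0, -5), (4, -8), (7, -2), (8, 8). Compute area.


Shoelace sum: (0*(-8) - 4*(-5)) + (4*(-2) - 7*(-8)) + (7*8 - 8*(-2)) + (8*(-5) - 0*8)
= 100
Area = |100|/2 = 50

50


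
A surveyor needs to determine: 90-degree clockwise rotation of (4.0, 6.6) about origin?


90° CW: (x,y) -> (y, -x)
(4,6.6) -> (6.6, -4)

(6.6, -4)


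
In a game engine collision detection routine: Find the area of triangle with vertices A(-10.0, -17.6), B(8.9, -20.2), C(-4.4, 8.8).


Area = |x_A(y_B-y_C) + x_B(y_C-y_A) + x_C(y_A-y_B)|/2
= |290 + 234.96 + (-11.44)|/2
= 513.52/2 = 256.76

256.76


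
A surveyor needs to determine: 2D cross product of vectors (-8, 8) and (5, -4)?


u x v = u_x*v_y - u_y*v_x = (-8)*(-4) - 8*5
= 32 - 40 = -8

-8


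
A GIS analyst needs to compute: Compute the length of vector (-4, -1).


|u| = sqrt((-4)^2 + (-1)^2) = sqrt(17) = 4.1231

4.1231


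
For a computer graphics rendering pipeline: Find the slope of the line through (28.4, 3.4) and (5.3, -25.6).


slope = (y2-y1)/(x2-x1) = ((-25.6)-3.4)/(5.3-28.4) = (-29)/(-23.1) = 1.2554

1.2554


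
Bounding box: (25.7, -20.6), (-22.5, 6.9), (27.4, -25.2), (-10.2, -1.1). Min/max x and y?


x range: [-22.5, 27.4]
y range: [-25.2, 6.9]
Bounding box: (-22.5,-25.2) to (27.4,6.9)

(-22.5,-25.2) to (27.4,6.9)


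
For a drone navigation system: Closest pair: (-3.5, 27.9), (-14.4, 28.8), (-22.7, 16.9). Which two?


d(P0,P1) = 10.9371, d(P0,P2) = 22.1278, d(P1,P2) = 14.5086
Closest: P0 and P1

Closest pair: (-3.5, 27.9) and (-14.4, 28.8), distance = 10.9371


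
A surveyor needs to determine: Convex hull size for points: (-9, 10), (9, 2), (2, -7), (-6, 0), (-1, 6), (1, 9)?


Convex hull vertices (CCW): (-9, 10), (-6, 0), (2, -7), (9, 2), (1, 9)
Count = 5

5


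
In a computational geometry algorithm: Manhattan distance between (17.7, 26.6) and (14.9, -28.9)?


|17.7-14.9| + |26.6-(-28.9)| = 2.8 + 55.5 = 58.3

58.3


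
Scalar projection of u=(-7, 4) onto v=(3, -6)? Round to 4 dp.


u.v = -45, |v| = sqrt(45) = 6.7082
Scalar projection = u.v / |v| = -45 / sqrt(45) = -6.7082

-6.7082


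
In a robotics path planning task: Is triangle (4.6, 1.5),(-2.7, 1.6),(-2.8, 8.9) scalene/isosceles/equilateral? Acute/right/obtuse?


Side lengths squared: AB^2=53.3, BC^2=53.3, CA^2=109.52
Sorted: [53.3, 53.3, 109.52]
By sides: Isosceles, By angles: Obtuse

Isosceles, Obtuse


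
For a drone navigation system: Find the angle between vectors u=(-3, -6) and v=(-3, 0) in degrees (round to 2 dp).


u.v = 9, |u| = sqrt(45) = 6.7082, |v| = sqrt(9) = 3
cos(theta) = u.v/(|u||v|) = 9/sqrt(405) = 0.447214
theta = acos(0.447214) = 63.43 degrees

63.43 degrees


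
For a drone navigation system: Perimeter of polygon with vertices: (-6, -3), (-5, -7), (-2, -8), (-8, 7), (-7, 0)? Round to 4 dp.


Sides: (-6, -3)->(-5, -7): sqrt(17) = 4.123106, (-5, -7)->(-2, -8): sqrt(10) = 3.162278, (-2, -8)->(-8, 7): sqrt(261) = 16.155494, (-8, 7)->(-7, 0): sqrt(50) = 7.071068, (-7, 0)->(-6, -3): sqrt(10) = 3.162278
Sum = 33.674224
Perimeter = 33.6742

33.6742


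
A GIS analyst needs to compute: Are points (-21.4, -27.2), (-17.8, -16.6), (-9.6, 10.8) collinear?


Cross product: ((-17.8)-(-21.4))*(10.8-(-27.2)) - ((-16.6)-(-27.2))*((-9.6)-(-21.4))
= 11.72

No, not collinear


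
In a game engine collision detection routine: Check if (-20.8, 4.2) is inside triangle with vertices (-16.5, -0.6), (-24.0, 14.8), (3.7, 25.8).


Cross products: AB x AP = 30.22, BC x BP = -328.82, CA x CP = -210.48
All same sign? no

No, outside


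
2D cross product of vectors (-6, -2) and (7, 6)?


u x v = u_x*v_y - u_y*v_x = (-6)*6 - (-2)*7
= (-36) - (-14) = -22

-22


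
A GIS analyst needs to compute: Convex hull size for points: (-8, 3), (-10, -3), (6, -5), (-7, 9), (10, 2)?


Convex hull vertices (CCW): (-10, -3), (6, -5), (10, 2), (-7, 9)
Count = 4

4


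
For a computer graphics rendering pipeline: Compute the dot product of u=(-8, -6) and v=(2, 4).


u . v = u_x*v_x + u_y*v_y = (-8)*2 + (-6)*4
= (-16) + (-24) = -40

-40


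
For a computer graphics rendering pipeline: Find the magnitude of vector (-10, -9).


|u| = sqrt((-10)^2 + (-9)^2) = sqrt(181) = 13.4536

13.4536


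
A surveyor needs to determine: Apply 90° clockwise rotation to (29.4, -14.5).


90° CW: (x,y) -> (y, -x)
(29.4,-14.5) -> (-14.5, -29.4)

(-14.5, -29.4)


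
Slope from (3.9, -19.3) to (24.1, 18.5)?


slope = (y2-y1)/(x2-x1) = (18.5-(-19.3))/(24.1-3.9) = 37.8/20.2 = 1.8713

1.8713


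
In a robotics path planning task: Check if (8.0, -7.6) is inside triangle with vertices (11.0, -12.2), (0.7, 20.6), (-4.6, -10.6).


Cross products: AB x AP = 51.02, BC x BP = 377.22, CA x CP = 66.96
All same sign? yes

Yes, inside


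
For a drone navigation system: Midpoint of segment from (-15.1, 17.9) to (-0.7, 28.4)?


M = (((-15.1)+(-0.7))/2, (17.9+28.4)/2)
= (-7.9, 23.15)

(-7.9, 23.15)


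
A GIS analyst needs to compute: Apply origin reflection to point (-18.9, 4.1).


Reflection over origin: (x,y) -> (-x,-y)
(-18.9, 4.1) -> (18.9, -4.1)

(18.9, -4.1)


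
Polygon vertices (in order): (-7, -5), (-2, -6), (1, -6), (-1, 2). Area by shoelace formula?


Shoelace sum: ((-7)*(-6) - (-2)*(-5)) + ((-2)*(-6) - 1*(-6)) + (1*2 - (-1)*(-6)) + ((-1)*(-5) - (-7)*2)
= 65
Area = |65|/2 = 32.5

32.5


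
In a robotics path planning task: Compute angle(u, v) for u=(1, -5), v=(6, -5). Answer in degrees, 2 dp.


u.v = 31, |u| = sqrt(26) = 5.099, |v| = sqrt(61) = 7.8102
cos(theta) = u.v/(|u||v|) = 31/sqrt(1586) = 0.778413
theta = acos(0.778413) = 38.88 degrees

38.88 degrees


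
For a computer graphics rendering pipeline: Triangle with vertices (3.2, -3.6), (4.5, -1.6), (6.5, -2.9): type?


Side lengths squared: AB^2=5.69, BC^2=5.69, CA^2=11.38
Sorted: [5.69, 5.69, 11.38]
By sides: Isosceles, By angles: Right

Isosceles, Right


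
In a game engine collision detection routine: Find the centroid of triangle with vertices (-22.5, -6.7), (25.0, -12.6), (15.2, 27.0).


Centroid = ((x_A+x_B+x_C)/3, (y_A+y_B+y_C)/3)
= (((-22.5)+25+15.2)/3, ((-6.7)+(-12.6)+27)/3)
= (5.9, 2.5667)

(5.9, 2.5667)


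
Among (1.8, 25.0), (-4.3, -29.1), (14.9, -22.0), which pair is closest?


d(P0,P1) = 54.4428, d(P0,P2) = 48.7915, d(P1,P2) = 20.4707
Closest: P1 and P2

Closest pair: (-4.3, -29.1) and (14.9, -22.0), distance = 20.4707


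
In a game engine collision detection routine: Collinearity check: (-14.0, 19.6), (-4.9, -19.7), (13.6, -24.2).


Cross product: ((-4.9)-(-14))*((-24.2)-19.6) - ((-19.7)-19.6)*(13.6-(-14))
= 686.1

No, not collinear


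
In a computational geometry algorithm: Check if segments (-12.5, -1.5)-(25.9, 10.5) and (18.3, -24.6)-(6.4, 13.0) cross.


Cross products: d1=883.19, d2=-703.45, d3=-1256.64, d4=330
d1*d2 < 0 and d3*d4 < 0? yes

Yes, they intersect


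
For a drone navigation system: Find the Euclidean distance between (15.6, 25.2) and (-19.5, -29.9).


dx=-35.1, dy=-55.1
d^2 = (-35.1)^2 + (-55.1)^2 = 4268.02
d = sqrt(4268.02) = 65.3301

65.3301


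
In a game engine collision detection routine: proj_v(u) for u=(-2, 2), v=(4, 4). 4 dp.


u.v = 0, |v| = sqrt(32) = 5.6569
Scalar projection = u.v / |v| = 0 / sqrt(32) = 0

0


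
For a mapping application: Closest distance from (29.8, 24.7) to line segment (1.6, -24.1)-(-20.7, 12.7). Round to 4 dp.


Project P onto AB: t = 0.6303 (clamped to [0,1])
Closest point on segment: (-12.4552, -0.9057)
Distance: 49.4081

49.4081


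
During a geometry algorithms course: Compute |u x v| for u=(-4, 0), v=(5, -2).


|u x v| = |(-4)*(-2) - 0*5|
= |8 - 0| = 8

8


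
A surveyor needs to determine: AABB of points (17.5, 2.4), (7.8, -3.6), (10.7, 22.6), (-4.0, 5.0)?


x range: [-4, 17.5]
y range: [-3.6, 22.6]
Bounding box: (-4,-3.6) to (17.5,22.6)

(-4,-3.6) to (17.5,22.6)


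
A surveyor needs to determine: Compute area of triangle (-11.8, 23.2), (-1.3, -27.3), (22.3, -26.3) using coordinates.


Area = |x_A(y_B-y_C) + x_B(y_C-y_A) + x_C(y_A-y_B)|/2
= |11.8 + 64.35 + 1126.15|/2
= 1202.3/2 = 601.15

601.15


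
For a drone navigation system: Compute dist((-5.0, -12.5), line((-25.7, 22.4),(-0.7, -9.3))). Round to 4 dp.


|cross product| = 216.31
|line direction| = sqrt(1629.89) = 40.3719
Distance = 216.31/sqrt(1629.89) = 5.3579

5.3579


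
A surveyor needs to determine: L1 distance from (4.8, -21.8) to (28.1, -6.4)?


|4.8-28.1| + |(-21.8)-(-6.4)| = 23.3 + 15.4 = 38.7

38.7


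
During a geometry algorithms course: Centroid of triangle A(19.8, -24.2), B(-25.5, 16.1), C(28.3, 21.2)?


Centroid = ((x_A+x_B+x_C)/3, (y_A+y_B+y_C)/3)
= ((19.8+(-25.5)+28.3)/3, ((-24.2)+16.1+21.2)/3)
= (7.5333, 4.3667)

(7.5333, 4.3667)


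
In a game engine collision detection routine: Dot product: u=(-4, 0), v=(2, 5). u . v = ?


u . v = u_x*v_x + u_y*v_y = (-4)*2 + 0*5
= (-8) + 0 = -8

-8


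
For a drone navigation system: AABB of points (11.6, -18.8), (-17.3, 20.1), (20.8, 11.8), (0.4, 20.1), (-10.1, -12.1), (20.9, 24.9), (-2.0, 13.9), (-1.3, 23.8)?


x range: [-17.3, 20.9]
y range: [-18.8, 24.9]
Bounding box: (-17.3,-18.8) to (20.9,24.9)

(-17.3,-18.8) to (20.9,24.9)


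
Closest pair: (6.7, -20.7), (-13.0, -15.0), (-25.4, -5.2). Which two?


d(P0,P1) = 20.508, d(P0,P2) = 35.6463, d(P1,P2) = 15.8051
Closest: P1 and P2

Closest pair: (-13.0, -15.0) and (-25.4, -5.2), distance = 15.8051


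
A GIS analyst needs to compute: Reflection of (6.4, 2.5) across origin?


Reflection over origin: (x,y) -> (-x,-y)
(6.4, 2.5) -> (-6.4, -2.5)

(-6.4, -2.5)


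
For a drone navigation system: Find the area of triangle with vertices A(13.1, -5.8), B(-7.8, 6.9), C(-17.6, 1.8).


Area = |x_A(y_B-y_C) + x_B(y_C-y_A) + x_C(y_A-y_B)|/2
= |66.81 + (-59.28) + 223.52|/2
= 231.05/2 = 115.525

115.525


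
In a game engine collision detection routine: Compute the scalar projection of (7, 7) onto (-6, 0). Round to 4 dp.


u.v = -42, |v| = sqrt(36) = 6
Scalar projection = u.v / |v| = -42 / sqrt(36) = -7

-7


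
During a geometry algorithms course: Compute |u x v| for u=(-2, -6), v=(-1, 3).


|u x v| = |(-2)*3 - (-6)*(-1)|
= |(-6) - 6| = 12

12
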